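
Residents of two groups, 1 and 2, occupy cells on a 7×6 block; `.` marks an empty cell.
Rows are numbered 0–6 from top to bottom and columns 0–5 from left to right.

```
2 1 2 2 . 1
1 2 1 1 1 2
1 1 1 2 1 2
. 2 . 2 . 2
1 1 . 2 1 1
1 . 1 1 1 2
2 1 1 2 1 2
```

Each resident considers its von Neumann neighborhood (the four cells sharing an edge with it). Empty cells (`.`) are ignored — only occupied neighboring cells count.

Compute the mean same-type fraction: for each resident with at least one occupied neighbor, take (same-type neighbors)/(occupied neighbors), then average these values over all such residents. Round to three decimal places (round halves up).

Row 0: (0,0)2 0/2 · (0,1)1 0/3 · (0,2)2 1/3 · (0,3)2 1/2 · (0,5)1 0/1
Row 1: (1,0)1 1/3 · (1,1)2 0/4 · (1,2)1 2/4 · (1,3)1 2/4 · (1,4)1 2/3 · (1,5)2 1/3
Row 2: (2,0)1 2/2 · (2,1)1 2/4 · (2,2)1 2/3 · (2,3)2 1/4 · (2,4)1 1/3 · (2,5)2 2/3
Row 3: (3,1)2 0/2 · (3,3)2 2/2 · (3,5)2 1/2
Row 4: (4,0)1 2/2 · (4,1)1 1/2 · (4,3)2 1/3 · (4,4)1 2/3 · (4,5)1 1/3
Row 5: (5,0)1 1/2 · (5,2)1 2/2 · (5,3)1 2/4 · (5,4)1 3/4 · (5,5)2 1/3
Row 6: (6,0)2 0/2 · (6,1)1 1/2 · (6,2)1 2/3 · (6,3)2 0/3 · (6,4)1 1/3 · (6,5)2 1/2
Sum over 36 residents: 0/2 + 0/3 + 1/3 + 1/2 + 0/1 + 1/3 + 0/4 + 2/4 + 2/4 + 2/3 + 1/3 + 2/2 + 2/4 + 2/3 + 1/4 + 1/3 + 2/3 + 0/2 + 2/2 + 1/2 + 2/2 + 1/2 + 1/3 + 2/3 + 1/3 + 1/2 + 2/2 + 2/4 + 3/4 + 1/3 + 0/2 + 1/2 + 2/3 + 0/3 + 1/3 + 1/2 = 16; mean = 16 ÷ 36 = 4/9 = 0.444444… → 0.444.

0.444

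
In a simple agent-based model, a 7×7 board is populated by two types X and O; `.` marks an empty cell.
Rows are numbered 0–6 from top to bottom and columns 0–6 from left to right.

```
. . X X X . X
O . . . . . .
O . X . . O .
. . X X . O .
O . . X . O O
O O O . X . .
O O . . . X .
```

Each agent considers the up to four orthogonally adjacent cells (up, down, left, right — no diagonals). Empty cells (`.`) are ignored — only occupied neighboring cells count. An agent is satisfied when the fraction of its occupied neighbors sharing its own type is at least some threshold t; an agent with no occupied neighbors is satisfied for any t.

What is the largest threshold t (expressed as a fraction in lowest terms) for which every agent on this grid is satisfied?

(0,2)X 1/1
(0,3)X 2/2
(0,4)X 1/1
(0,6)X — no occupied neighbors
(1,0)O 1/1
(2,0)O 1/1
(2,2)X 1/1
(2,5)O 1/1
(3,2)X 2/2
(3,3)X 2/2
(3,5)O 2/2
(4,0)O 1/1
(4,3)X 1/1
(4,5)O 2/2
(4,6)O 1/1
(5,0)O 3/3
(5,1)O 3/3
(5,2)O 1/1
(5,4)X — no occupied neighbors
(6,0)O 2/2
(6,1)O 2/2
(6,5)X — no occupied neighbors
The smallest same-type fraction is 1/1 at (0,2), which reduces to 1/1. Any threshold above that leaves this agent unsatisfied.

1/1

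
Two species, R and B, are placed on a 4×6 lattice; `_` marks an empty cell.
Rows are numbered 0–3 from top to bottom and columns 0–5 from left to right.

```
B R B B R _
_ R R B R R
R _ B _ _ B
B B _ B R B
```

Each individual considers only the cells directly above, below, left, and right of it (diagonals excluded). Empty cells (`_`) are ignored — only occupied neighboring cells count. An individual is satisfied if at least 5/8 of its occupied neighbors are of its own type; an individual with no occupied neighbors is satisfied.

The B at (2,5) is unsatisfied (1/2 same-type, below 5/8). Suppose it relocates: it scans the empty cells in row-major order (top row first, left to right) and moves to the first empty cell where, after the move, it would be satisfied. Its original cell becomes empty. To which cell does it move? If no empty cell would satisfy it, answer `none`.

Vacating (2,5). Empty cells in order:
  (0,5): 0/2 same-type → still unsatisfied.
  (1,0): 1/3 same-type → still unsatisfied.
  (2,1): 2/4 same-type → still unsatisfied.
  (2,3): 3/3 same-type → satisfied — stop here.

(2,3)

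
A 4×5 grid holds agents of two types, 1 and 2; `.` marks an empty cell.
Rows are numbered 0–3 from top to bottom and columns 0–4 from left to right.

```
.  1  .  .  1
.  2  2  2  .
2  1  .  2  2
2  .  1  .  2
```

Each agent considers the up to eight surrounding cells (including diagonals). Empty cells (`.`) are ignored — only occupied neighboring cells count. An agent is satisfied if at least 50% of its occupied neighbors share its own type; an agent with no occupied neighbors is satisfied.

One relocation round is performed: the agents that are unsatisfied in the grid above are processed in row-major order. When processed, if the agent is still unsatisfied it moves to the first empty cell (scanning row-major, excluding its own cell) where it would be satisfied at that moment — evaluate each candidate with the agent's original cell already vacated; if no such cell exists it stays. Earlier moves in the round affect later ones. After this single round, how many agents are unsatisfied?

3

Initially unsatisfied (in order): (0,1), (0,4), (2,1).
  (0,1) → (3,1).
  (0,4): no empty cell satisfies it; stays.
  (2,1): no empty cell satisfies it; stays.
Resulting grid:
. . . . 1
. 2 2 2 .
2 1 . 2 2
2 1 1 . 2
Unsatisfied now: (0,4), (2,1), (3,0).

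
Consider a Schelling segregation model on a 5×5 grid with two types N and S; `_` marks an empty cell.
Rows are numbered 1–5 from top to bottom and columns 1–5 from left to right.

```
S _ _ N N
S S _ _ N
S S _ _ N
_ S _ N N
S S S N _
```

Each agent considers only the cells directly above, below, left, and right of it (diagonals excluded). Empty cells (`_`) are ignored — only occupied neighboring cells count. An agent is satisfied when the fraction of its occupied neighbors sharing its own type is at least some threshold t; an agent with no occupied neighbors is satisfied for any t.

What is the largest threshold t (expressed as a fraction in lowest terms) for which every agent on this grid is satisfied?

1/2

(1,1)S 1/1
(1,4)N 1/1
(1,5)N 2/2
(2,1)S 3/3
(2,2)S 2/2
(2,5)N 2/2
(3,1)S 2/2
(3,2)S 3/3
(3,5)N 2/2
(4,2)S 2/2
(4,4)N 2/2
(4,5)N 2/2
(5,1)S 1/1
(5,2)S 3/3
(5,3)S 1/2
(5,4)N 1/2
The smallest same-type fraction is 1/2 at (5,3), which reduces to 1/2. Any threshold above that leaves this agent unsatisfied.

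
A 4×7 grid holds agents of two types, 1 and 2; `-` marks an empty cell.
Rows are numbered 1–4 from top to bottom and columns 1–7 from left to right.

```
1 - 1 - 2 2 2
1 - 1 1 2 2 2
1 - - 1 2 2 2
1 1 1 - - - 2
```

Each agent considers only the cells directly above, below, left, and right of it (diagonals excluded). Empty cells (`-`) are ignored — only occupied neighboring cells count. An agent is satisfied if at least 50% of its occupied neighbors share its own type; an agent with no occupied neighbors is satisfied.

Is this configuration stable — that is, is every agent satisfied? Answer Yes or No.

Row 1: (1,1)1 1/1 ok · (1,3)1 1/1 ok · (1,5)2 2/2 ok · (1,6)2 3/3 ok · (1,7)2 2/2 ok
Row 2: (2,1)1 2/2 ok · (2,3)1 2/2 ok · (2,4)1 2/3 ok · (2,5)2 3/4 ok · (2,6)2 4/4 ok · (2,7)2 3/3 ok
Row 3: (3,1)1 2/2 ok · (3,4)1 1/2 ok · (3,5)2 2/3 ok · (3,6)2 3/3 ok · (3,7)2 3/3 ok
Row 4: (4,1)1 2/2 ok · (4,2)1 2/2 ok · (4,3)1 1/1 ok · (4,7)2 1/1 ok
All meet the threshold, so the configuration is stable.

Yes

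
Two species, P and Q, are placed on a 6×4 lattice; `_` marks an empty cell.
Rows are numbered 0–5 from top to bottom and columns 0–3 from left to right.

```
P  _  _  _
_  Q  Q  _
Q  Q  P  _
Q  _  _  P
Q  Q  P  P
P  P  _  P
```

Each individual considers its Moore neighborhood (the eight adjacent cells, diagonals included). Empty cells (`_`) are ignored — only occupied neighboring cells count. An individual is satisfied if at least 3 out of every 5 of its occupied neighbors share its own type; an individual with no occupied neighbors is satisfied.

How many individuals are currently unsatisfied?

6

(0,0)P 0/1 ✗
(1,1)Q 3/5 ✓
(1,2)Q 2/3 ✓
(2,0)Q 3/3 ✓
(2,1)Q 4/5 ✓
(2,2)P 1/4 ✗
(3,0)Q 4/4 ✓
(3,3)P 3/3 ✓
(4,0)Q 2/4 ✗
(4,1)Q 2/5 ✗
(4,2)P 4/5 ✓
(4,3)P 3/3 ✓
(5,0)P 1/3 ✗
(5,1)P 2/4 ✗
(5,3)P 2/2 ✓
Unsatisfied: (0,0), (2,2), (4,0), (4,1), (5,0), (5,1) — 6 in total.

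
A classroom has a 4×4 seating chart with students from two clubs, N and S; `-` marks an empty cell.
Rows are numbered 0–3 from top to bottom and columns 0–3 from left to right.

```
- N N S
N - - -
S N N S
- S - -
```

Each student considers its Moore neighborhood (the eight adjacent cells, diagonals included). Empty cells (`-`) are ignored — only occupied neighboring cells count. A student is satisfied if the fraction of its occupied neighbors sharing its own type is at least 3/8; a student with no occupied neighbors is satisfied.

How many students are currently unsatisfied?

5

(0,1)N 2/2 ✓
(0,2)N 1/2 ✓
(0,3)S 0/1 ✗
(1,0)N 2/3 ✓
(2,0)S 1/3 ✗
(2,1)N 2/4 ✓
(2,2)N 1/3 ✗
(2,3)S 0/1 ✗
(3,1)S 1/3 ✗
Unsatisfied: (0,3), (2,0), (2,2), (2,3), (3,1) — 5 in total.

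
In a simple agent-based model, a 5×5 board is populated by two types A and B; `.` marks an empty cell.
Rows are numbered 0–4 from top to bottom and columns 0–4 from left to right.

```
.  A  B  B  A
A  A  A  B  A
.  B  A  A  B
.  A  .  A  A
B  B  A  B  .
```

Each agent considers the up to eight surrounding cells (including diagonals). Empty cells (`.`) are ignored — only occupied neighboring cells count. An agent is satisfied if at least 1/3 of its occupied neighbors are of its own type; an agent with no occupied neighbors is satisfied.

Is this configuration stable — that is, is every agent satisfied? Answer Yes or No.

No

(0,1)A 3/4 satisfied
(0,2)B 2/5 satisfied
(0,3)B 2/5 satisfied
(0,4)A 1/3 satisfied
(1,0)A 2/3 satisfied
(1,1)A 4/6 satisfied
(1,2)A 4/8 satisfied
(1,3)B 3/8 satisfied
(1,4)A 2/5 satisfied
(2,1)B 0/5 not
(2,2)A 5/7 satisfied
(2,3)A 5/7 satisfied
(2,4)B 1/5 not
(3,1)A 2/5 satisfied
(3,3)A 4/6 satisfied
(3,4)A 2/4 satisfied
(4,0)B 1/2 satisfied
(4,1)B 1/3 satisfied
(4,2)A 2/4 satisfied
(4,3)B 0/3 not
For instance (2,1) has only 0/5 same-type neighbors, below 1/3.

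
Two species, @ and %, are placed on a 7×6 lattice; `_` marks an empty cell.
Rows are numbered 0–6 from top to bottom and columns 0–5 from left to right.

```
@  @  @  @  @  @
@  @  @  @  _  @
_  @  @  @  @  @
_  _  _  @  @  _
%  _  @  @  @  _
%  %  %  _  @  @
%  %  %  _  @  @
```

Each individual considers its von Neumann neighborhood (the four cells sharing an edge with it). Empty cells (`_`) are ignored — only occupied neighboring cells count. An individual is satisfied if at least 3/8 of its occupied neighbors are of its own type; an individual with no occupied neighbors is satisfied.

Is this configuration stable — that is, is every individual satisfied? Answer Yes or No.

Yes

(0,0)@ 2/2 ✓
(0,1)@ 3/3 ✓
(0,2)@ 3/3 ✓
(0,3)@ 3/3 ✓
(0,4)@ 2/2 ✓
(0,5)@ 2/2 ✓
(1,0)@ 2/2 ✓
(1,1)@ 4/4 ✓
(1,2)@ 4/4 ✓
(1,3)@ 3/3 ✓
(1,5)@ 2/2 ✓
(2,1)@ 2/2 ✓
(2,2)@ 3/3 ✓
(2,3)@ 4/4 ✓
(2,4)@ 3/3 ✓
(2,5)@ 2/2 ✓
(3,3)@ 3/3 ✓
(3,4)@ 3/3 ✓
(4,0)% 1/1 ✓
(4,2)@ 1/2 ✓
(4,3)@ 3/3 ✓
(4,4)@ 3/3 ✓
(5,0)% 3/3 ✓
(5,1)% 3/3 ✓
(5,2)% 2/3 ✓
(5,4)@ 3/3 ✓
(5,5)@ 2/2 ✓
(6,0)% 2/2 ✓
(6,1)% 3/3 ✓
(6,2)% 2/2 ✓
(6,4)@ 2/2 ✓
(6,5)@ 2/2 ✓
All meet the threshold, so the configuration is stable.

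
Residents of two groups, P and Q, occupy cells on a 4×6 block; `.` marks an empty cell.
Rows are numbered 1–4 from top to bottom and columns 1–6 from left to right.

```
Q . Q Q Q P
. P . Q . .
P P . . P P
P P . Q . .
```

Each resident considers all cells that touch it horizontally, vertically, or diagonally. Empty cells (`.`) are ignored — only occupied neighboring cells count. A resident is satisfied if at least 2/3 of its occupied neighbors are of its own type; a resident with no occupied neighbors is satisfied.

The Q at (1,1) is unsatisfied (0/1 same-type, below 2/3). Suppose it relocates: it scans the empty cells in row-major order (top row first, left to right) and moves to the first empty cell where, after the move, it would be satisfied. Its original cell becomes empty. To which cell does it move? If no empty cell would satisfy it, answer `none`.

(3,4)

Vacating (1,1). Empty cells in order:
  (1,2): 1/2 same-type → still unsatisfied.
  (2,1): 0/3 same-type → still unsatisfied.
  (2,3): 3/5 same-type → still unsatisfied.
  (2,5): 3/6 same-type → still unsatisfied.
  (2,6): 1/4 same-type → still unsatisfied.
  (3,3): 2/5 same-type → still unsatisfied.
  (3,4): 2/3 same-type → satisfied — stop here.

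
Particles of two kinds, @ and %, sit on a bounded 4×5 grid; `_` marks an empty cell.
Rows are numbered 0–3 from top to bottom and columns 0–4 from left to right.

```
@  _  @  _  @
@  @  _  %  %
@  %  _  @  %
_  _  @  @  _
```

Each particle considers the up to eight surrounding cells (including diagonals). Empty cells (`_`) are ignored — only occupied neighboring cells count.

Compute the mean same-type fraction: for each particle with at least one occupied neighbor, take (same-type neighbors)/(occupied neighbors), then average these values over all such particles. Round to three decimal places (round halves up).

Row 0: (0,0)@ 2/2 · (0,2)@ 1/2 · (0,4)@ 0/2
Row 1: (1,0)@ 3/4 · (1,1)@ 4/5 · (1,3)% 2/5 · (1,4)% 2/4
Row 2: (2,0)@ 2/3 · (2,1)% 0/4 · (2,3)@ 2/5 · (2,4)% 2/4
Row 3: (3,2)@ 2/3 · (3,3)@ 2/3
Sum over 13 particles: 2/2 + 1/2 + 0/2 + 3/4 + 4/5 + 2/5 + 2/4 + 2/3 + 0/4 + 2/5 + 2/4 + 2/3 + 2/3 = 137/20; mean = 137/20 ÷ 13 = 137/260 = 0.526923… → 0.527.

0.527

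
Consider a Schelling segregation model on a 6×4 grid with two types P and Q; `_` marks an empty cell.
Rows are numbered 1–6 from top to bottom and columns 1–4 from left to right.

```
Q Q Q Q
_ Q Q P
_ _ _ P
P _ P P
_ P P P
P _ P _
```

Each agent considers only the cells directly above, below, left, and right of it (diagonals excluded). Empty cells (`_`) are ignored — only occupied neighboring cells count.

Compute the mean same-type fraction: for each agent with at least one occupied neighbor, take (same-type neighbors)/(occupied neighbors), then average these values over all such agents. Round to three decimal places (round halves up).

Row 1: (1,1)Q 1/1 · (1,2)Q 3/3 · (1,3)Q 3/3 · (1,4)Q 1/2
Row 2: (2,2)Q 2/2 · (2,3)Q 2/3 · (2,4)P 1/3
Row 3: (3,4)P 2/2
Row 4: (4,1)P — no occupied neighbors · (4,3)P 2/2 · (4,4)P 3/3
Row 5: (5,2)P 1/1 · (5,3)P 4/4 · (5,4)P 2/2
Row 6: (6,1)P — no occupied neighbors · (6,3)P 1/1
Sum over 14 agents: 1/1 + 3/3 + 3/3 + 1/2 + 2/2 + 2/3 + 1/3 + 2/2 + 2/2 + 3/3 + 1/1 + 4/4 + 2/2 + 1/1 = 25/2; mean = 25/2 ÷ 14 = 25/28 = 0.892857… → 0.893.

0.893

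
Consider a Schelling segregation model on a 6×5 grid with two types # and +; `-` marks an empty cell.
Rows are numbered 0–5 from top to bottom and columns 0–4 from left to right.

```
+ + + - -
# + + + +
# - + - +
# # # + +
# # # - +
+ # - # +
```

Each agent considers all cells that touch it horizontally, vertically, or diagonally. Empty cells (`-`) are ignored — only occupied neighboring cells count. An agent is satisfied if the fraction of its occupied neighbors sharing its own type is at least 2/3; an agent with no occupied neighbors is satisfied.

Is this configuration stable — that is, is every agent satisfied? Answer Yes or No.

No

(0,0)+ 2/3 ✓
(0,1)+ 4/5 ✓
(0,2)+ 4/4 ✓
(1,0)# 1/4 ✗
(1,1)+ 5/7 ✓
(1,2)+ 5/5 ✓
(1,3)+ 5/5 ✓
(1,4)+ 2/2 ✓
(2,0)# 3/4 ✓
(2,2)+ 4/6 ✓
(2,4)+ 4/4 ✓
(3,0)# 4/4 ✓
(3,1)# 6/7 ✓
(3,2)# 3/5 ✗
(3,3)+ 4/6 ✓
(3,4)+ 3/3 ✓
(4,0)# 4/5 ✓
(4,1)# 6/7 ✓
(4,2)# 5/6 ✓
(4,4)+ 3/4 ✓
(5,0)+ 0/3 ✗
(5,1)# 3/4 ✓
(5,3)# 1/3 ✗
(5,4)+ 1/2 ✗
For instance (1,0) has only 1/4 same-type neighbors, below 2/3.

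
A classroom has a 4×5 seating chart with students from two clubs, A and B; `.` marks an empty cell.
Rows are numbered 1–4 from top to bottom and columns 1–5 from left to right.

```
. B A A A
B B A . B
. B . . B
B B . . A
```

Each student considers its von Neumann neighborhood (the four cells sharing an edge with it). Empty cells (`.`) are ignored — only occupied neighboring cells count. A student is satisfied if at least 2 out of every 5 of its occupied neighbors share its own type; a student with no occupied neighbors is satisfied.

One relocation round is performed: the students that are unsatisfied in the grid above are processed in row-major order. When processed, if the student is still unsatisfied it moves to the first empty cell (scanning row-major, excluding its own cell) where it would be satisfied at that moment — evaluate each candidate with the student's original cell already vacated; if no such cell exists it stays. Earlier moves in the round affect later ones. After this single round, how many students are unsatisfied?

Initially unsatisfied (in order): (4,5).
  (4,5) → (2,4).
Resulting grid:
. B A A A
B B A A B
. B . . B
B B . . .
Unsatisfied now: (2,5).

1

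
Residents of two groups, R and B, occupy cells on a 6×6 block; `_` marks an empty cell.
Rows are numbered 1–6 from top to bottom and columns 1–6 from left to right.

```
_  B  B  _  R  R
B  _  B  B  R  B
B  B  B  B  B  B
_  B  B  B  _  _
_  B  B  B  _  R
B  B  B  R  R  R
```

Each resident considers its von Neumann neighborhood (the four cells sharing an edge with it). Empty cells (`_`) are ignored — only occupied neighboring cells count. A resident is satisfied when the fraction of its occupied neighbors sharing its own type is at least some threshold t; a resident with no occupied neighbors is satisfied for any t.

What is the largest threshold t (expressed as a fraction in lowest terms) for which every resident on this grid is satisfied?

Row 1: (1,2)B 1/1 · (1,3)B 2/2 · (1,5)R 2/2 · (1,6)R 1/2
Row 2: (2,1)B 1/1 · (2,3)B 3/3 · (2,4)B 2/3 · (2,5)R 1/4 · (2,6)B 1/3
Row 3: (3,1)B 2/2 · (3,2)B 3/3 · (3,3)B 4/4 · (3,4)B 4/4 · (3,5)B 2/3 · (3,6)B 2/2
Row 4: (4,2)B 3/3 · (4,3)B 4/4 · (4,4)B 3/3
Row 5: (5,2)B 3/3 · (5,3)B 4/4 · (5,4)B 2/3 · (5,6)R 1/1
Row 6: (6,1)B 1/1 · (6,2)B 3/3 · (6,3)B 2/3 · (6,4)R 1/3 · (6,5)R 2/2 · (6,6)R 2/2
The smallest same-type fraction is 1/4 at (2,5), which reduces to 1/4. Any threshold above that leaves this resident unsatisfied.

1/4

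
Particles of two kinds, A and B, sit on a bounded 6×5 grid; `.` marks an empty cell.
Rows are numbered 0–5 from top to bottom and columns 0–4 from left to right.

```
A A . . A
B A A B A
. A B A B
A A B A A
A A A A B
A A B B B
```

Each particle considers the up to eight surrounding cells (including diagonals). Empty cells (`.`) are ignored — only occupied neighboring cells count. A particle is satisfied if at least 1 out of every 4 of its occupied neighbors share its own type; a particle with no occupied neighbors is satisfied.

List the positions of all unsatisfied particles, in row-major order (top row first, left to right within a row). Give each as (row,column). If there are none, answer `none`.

Row 0: (0,0)A 2/3 satisfied · (0,1)A 3/4 satisfied · (0,4)A 1/2 satisfied
Row 1: (1,0)B 0/4 not · (1,1)A 4/6 satisfied · (1,2)A 4/6 satisfied · (1,3)B 2/6 satisfied · (1,4)A 2/4 satisfied
Row 2: (2,1)A 4/7 satisfied · (2,2)B 2/8 satisfied · (2,3)A 4/8 satisfied · (2,4)B 1/5 not
Row 3: (3,0)A 4/4 satisfied · (3,1)A 5/7 satisfied · (3,2)B 1/8 not · (3,3)A 4/8 satisfied · (3,4)A 3/5 satisfied
Row 4: (4,0)A 5/5 satisfied · (4,1)A 6/8 satisfied · (4,2)A 5/8 satisfied · (4,3)A 3/8 satisfied · (4,4)B 2/5 satisfied
Row 5: (5,0)A 3/3 satisfied · (5,1)A 4/5 satisfied · (5,2)B 1/5 not · (5,3)B 3/5 satisfied · (5,4)B 2/3 satisfied

(1,0), (2,4), (3,2), (5,2)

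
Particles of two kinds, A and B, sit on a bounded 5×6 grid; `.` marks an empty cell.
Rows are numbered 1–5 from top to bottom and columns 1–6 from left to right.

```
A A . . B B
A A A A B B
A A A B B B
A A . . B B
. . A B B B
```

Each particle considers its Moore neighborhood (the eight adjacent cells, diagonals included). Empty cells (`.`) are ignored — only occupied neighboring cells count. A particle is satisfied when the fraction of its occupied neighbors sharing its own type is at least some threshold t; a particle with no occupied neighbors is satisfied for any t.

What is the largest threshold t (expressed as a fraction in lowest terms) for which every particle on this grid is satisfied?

1/3

(1,1)A 3/3
(1,2)A 4/4
(1,5)B 3/4
(1,6)B 3/3
(2,1)A 5/5
(2,2)A 7/7
(2,3)A 5/6
(2,4)A 2/6
(2,5)B 6/7
(2,6)B 5/5
(3,1)A 5/5
(3,2)A 7/7
(3,3)A 5/6
(3,4)B 3/6
(3,5)B 6/7
(3,6)B 5/5
(4,1)A 3/3
(4,2)A 5/5
(4,5)B 7/7
(4,6)B 5/5
(5,3)A 1/2
(5,4)B 2/3
(5,5)B 4/4
(5,6)B 3/3
The smallest same-type fraction is 2/6 at (2,4), which reduces to 1/3. Any threshold above that leaves this particle unsatisfied.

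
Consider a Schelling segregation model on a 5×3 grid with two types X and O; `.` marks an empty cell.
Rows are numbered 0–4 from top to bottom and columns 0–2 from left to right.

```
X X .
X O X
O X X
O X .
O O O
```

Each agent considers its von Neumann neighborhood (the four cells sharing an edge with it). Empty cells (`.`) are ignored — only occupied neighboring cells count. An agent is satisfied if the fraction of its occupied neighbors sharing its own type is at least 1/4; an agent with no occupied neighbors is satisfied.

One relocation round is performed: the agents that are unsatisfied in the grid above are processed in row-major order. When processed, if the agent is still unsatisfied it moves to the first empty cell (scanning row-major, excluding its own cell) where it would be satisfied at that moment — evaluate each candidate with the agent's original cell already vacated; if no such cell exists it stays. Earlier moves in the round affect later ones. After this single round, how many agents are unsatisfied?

Initially unsatisfied (in order): (1,1).
  (1,1) → (3,2).
Resulting grid:
X X .
X . X
O X X
O X O
O O O
All satisfied now.

0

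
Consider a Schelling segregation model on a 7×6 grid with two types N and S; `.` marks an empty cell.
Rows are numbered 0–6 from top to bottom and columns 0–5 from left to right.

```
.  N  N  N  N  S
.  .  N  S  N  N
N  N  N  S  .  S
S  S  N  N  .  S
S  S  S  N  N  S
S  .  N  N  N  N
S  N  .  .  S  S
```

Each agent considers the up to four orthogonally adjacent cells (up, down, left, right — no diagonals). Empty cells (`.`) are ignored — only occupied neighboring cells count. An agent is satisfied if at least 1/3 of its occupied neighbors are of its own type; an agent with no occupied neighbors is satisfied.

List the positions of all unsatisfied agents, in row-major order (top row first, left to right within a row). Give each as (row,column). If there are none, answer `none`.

Row 0: (0,1)N 1/1 ok · (0,2)N 3/3 ok · (0,3)N 2/3 ok · (0,4)N 2/3 ok · (0,5)S 0/2 unhappy
Row 1: (1,2)N 2/3 ok · (1,3)S 1/4 unhappy · (1,4)N 2/3 ok · (1,5)N 1/3 ok
Row 2: (2,0)N 1/2 ok · (2,1)N 2/3 ok · (2,2)N 3/4 ok · (2,3)S 1/3 ok · (2,5)S 1/2 ok
Row 3: (3,0)S 2/3 ok · (3,1)S 2/4 ok · (3,2)N 2/4 ok · (3,3)N 2/3 ok · (3,5)S 2/2 ok
Row 4: (4,0)S 3/3 ok · (4,1)S 3/3 ok · (4,2)S 1/4 unhappy · (4,3)N 3/4 ok · (4,4)N 2/3 ok · (4,5)S 1/3 ok
Row 5: (5,0)S 2/2 ok · (5,2)N 1/2 ok · (5,3)N 3/3 ok · (5,4)N 3/4 ok · (5,5)N 1/3 ok
Row 6: (6,0)S 1/2 ok · (6,1)N 0/1 unhappy · (6,4)S 1/2 ok · (6,5)S 1/2 ok

(0,5), (1,3), (4,2), (6,1)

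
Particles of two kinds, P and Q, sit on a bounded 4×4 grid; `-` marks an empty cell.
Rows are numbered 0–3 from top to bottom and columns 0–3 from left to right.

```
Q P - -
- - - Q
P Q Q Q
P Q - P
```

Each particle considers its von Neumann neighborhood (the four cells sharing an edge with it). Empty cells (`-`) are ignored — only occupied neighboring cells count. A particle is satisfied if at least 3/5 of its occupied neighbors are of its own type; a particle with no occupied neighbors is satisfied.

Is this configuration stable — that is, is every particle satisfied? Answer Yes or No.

No

Row 0: (0,0)Q 0/1 ✗ · (0,1)P 0/1 ✗
Row 1: (1,3)Q 1/1 ✓
Row 2: (2,0)P 1/2 ✗ · (2,1)Q 2/3 ✓ · (2,2)Q 2/2 ✓ · (2,3)Q 2/3 ✓
Row 3: (3,0)P 1/2 ✗ · (3,1)Q 1/2 ✗ · (3,3)P 0/1 ✗
For instance (0,0) has only 0/1 same-type neighbors, below 3/5.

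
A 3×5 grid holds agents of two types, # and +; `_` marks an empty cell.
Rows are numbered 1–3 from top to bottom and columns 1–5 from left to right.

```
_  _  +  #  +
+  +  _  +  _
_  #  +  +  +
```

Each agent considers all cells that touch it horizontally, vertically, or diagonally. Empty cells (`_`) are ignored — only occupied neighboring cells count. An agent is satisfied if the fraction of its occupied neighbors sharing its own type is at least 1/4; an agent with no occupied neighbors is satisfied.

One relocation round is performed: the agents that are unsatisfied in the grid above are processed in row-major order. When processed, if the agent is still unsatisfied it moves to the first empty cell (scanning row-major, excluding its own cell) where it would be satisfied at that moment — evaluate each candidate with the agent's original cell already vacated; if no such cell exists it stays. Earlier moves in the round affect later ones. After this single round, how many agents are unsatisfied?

Initially unsatisfied (in order): (1,4), (3,2).
  (1,4) → (3,1).
  (3,2): now satisfied by earlier moves; stays.
Resulting grid:
_ _ + _ +
+ + _ + _
# # + + +
All satisfied now.

0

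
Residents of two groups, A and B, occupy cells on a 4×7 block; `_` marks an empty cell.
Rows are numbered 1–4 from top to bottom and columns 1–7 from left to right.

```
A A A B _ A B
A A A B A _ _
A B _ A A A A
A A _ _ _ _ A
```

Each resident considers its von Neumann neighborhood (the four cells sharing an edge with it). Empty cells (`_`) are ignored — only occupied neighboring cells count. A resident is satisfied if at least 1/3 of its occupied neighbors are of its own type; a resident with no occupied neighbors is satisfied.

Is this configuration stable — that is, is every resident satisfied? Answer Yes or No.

(1,1)A 2/2 ok
(1,2)A 3/3 ok
(1,3)A 2/3 ok
(1,4)B 1/2 ok
(1,6)A 0/1 unhappy
(1,7)B 0/1 unhappy
(2,1)A 3/3 ok
(2,2)A 3/4 ok
(2,3)A 2/3 ok
(2,4)B 1/4 unhappy
(2,5)A 1/2 ok
(3,1)A 2/3 ok
(3,2)B 0/3 unhappy
(3,4)A 1/2 ok
(3,5)A 3/3 ok
(3,6)A 2/2 ok
(3,7)A 2/2 ok
(4,1)A 2/2 ok
(4,2)A 1/2 ok
(4,7)A 1/1 ok
For instance (1,6) has only 0/1 same-type neighbors, below 1/3.

No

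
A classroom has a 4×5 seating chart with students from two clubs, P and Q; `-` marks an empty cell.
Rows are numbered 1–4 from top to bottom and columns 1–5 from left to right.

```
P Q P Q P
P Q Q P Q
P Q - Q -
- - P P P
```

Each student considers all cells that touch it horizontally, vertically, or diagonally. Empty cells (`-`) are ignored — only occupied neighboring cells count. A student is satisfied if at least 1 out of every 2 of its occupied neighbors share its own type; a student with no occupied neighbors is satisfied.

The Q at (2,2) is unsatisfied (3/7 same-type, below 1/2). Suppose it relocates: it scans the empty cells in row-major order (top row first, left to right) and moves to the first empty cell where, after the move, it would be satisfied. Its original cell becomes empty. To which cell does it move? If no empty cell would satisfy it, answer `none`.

Vacating (2,2). Empty cells in order:
  (3,3): 3/6 same-type → satisfied — stop here.

(3,3)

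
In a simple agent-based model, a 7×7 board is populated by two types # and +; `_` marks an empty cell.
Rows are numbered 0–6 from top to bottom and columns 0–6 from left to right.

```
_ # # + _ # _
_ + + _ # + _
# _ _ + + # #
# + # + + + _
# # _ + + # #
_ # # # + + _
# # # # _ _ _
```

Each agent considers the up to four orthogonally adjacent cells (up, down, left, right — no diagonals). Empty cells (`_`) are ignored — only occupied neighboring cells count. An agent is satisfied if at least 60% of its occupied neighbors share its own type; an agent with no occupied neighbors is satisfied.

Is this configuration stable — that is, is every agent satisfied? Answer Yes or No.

No

(0,1)# 1/2 not
(0,2)# 1/3 not
(0,3)+ 0/1 not
(0,5)# 0/1 not
(1,1)+ 1/2 not
(1,2)+ 1/2 not
(1,4)# 0/2 not
(1,5)+ 0/3 not
(2,0)# 1/1 satisfied
(2,3)+ 2/2 satisfied
(2,4)+ 2/4 not
(2,5)# 1/4 not
(2,6)# 1/1 satisfied
(3,0)# 2/3 satisfied
(3,1)+ 0/3 not
(3,2)# 0/2 not
(3,3)+ 3/4 satisfied
(3,4)+ 4/4 satisfied
(3,5)+ 1/3 not
(4,0)# 2/2 satisfied
(4,1)# 2/3 satisfied
(4,3)+ 2/3 satisfied
(4,4)+ 3/4 satisfied
(4,5)# 1/4 not
(4,6)# 1/1 satisfied
(5,1)# 3/3 satisfied
(5,2)# 3/3 satisfied
(5,3)# 2/4 not
(5,4)+ 2/3 satisfied
(5,5)+ 1/2 not
(6,0)# 1/1 satisfied
(6,1)# 3/3 satisfied
(6,2)# 3/3 satisfied
(6,3)# 2/2 satisfied
For instance (0,1) has only 1/2 same-type neighbors, below 3/5.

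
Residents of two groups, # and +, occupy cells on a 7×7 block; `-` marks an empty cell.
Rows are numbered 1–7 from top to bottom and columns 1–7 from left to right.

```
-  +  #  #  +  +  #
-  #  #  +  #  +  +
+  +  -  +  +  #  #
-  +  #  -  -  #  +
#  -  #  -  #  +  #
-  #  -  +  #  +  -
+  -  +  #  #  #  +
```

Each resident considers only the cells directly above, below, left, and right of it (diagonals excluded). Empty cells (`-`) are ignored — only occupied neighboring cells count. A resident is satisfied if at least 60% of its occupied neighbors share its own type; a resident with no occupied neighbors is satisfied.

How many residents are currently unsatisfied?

26

(1,2)+ 0/2 ✗
(1,3)# 2/3 ✓
(1,4)# 1/3 ✗
(1,5)+ 1/3 ✗
(1,6)+ 2/3 ✓
(1,7)# 0/2 ✗
(2,2)# 1/3 ✗
(2,3)# 2/3 ✓
(2,4)+ 1/4 ✗
(2,5)# 0/4 ✗
(2,6)+ 2/4 ✗
(2,7)+ 1/3 ✗
(3,1)+ 1/1 ✓
(3,2)+ 2/3 ✓
(3,4)+ 2/2 ✓
(3,5)+ 1/3 ✗
(3,6)# 2/4 ✗
(3,7)# 1/3 ✗
(4,2)+ 1/2 ✗
(4,3)# 1/2 ✗
(4,6)# 1/3 ✗
(4,7)+ 0/3 ✗
(5,1)# 0/0 ✓
(5,3)# 1/1 ✓
(5,5)# 1/2 ✗
(5,6)+ 1/4 ✗
(5,7)# 0/2 ✗
(6,2)# 0/0 ✓
(6,4)+ 0/2 ✗
(6,5)# 2/4 ✗
(6,6)+ 1/3 ✗
(7,1)+ 0/0 ✓
(7,3)+ 0/1 ✗
(7,4)# 1/3 ✗
(7,5)# 3/3 ✓
(7,6)# 1/3 ✗
(7,7)+ 0/1 ✗
Unsatisfied: (1,2), (1,4), (1,5), (1,7), (2,2), (2,4), (2,5), (2,6), (2,7), (3,5), (3,6), (3,7), (4,2), (4,3), (4,6), (4,7), (5,5), (5,6), (5,7), (6,4), (6,5), (6,6), (7,3), (7,4), (7,6), (7,7) — 26 in total.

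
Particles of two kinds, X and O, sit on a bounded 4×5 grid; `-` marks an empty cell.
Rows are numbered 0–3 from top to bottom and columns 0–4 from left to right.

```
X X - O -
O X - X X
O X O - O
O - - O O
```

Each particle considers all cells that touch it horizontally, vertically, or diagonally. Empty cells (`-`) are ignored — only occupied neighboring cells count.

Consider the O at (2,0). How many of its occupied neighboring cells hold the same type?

2

Occupied neighbors of (2,0): (1,0)=O, (1,1)=X, (2,1)=X, (3,0)=O.
Same type (O): 2 of 4.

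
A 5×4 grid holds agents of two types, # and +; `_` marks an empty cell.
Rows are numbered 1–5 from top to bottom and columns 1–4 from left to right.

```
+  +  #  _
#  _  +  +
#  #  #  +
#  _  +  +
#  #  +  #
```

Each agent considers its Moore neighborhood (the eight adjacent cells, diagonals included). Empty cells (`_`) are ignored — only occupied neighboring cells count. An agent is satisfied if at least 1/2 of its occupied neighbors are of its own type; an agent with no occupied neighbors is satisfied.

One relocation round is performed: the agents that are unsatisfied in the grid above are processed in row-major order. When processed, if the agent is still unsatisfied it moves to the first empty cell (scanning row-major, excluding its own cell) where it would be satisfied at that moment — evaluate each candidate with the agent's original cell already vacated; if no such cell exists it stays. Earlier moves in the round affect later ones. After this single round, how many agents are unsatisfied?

3

Initially unsatisfied (in order): (1,3), (3,3), (4,3), (5,4).
  (1,3) → (2,2).
  (3,3) → (4,2).
  (4,3) → (1,3).
  (5,4) → (4,3).
Resulting grid:
+ + + _
# # + +
# # _ +
# # # +
# # + _
Unsatisfied now: (1,1), (2,2), (5,3).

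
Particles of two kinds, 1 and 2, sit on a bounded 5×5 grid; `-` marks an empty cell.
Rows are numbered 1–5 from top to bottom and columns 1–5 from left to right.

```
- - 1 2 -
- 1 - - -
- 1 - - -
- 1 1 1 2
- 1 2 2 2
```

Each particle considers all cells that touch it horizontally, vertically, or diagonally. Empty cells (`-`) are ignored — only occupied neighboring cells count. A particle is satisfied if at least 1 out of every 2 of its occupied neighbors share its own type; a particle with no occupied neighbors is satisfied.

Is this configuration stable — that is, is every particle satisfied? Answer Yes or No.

No

(1,3)1 1/2 ✓
(1,4)2 0/1 ✗
(2,2)1 2/2 ✓
(3,2)1 3/3 ✓
(4,2)1 3/4 ✓
(4,3)1 4/6 ✓
(4,4)1 1/5 ✗
(4,5)2 2/3 ✓
(5,2)1 2/3 ✓
(5,3)2 1/5 ✗
(5,4)2 3/5 ✓
(5,5)2 2/3 ✓
For instance (1,4) has only 0/1 same-type neighbors, below 1/2.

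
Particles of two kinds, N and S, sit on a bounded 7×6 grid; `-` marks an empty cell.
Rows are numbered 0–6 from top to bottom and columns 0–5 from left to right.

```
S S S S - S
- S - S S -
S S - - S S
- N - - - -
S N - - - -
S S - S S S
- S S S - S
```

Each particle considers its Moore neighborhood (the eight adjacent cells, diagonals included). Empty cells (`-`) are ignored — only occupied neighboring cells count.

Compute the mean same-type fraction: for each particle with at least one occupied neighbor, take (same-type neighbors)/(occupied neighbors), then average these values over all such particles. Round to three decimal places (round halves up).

0.870

Row 0: (0,0)S 2/2 · (0,1)S 3/3 · (0,2)S 4/4 · (0,3)S 3/3 · (0,5)S 1/1
Row 1: (1,1)S 5/5 · (1,3)S 4/4 · (1,4)S 5/5
Row 2: (2,0)S 2/3 · (2,1)S 2/3 · (2,4)S 3/3 · (2,5)S 2/2
Row 3: (3,1)N 1/4
Row 4: (4,0)S 2/4 · (4,1)N 1/4
Row 5: (5,0)S 3/4 · (5,1)S 4/5 · (5,3)S 3/3 · (5,4)S 4/4 · (5,5)S 2/2
Row 6: (6,1)S 3/3 · (6,2)S 4/4 · (6,3)S 3/3 · (6,5)S 2/2
Sum over 24 particles: 2/2 + 3/3 + 4/4 + 3/3 + 1/1 + 5/5 + 4/4 + 5/5 + 2/3 + 2/3 + 3/3 + 2/2 + 1/4 + 2/4 + 1/4 + 3/4 + 4/5 + 3/3 + 4/4 + 2/2 + 3/3 + 4/4 + 3/3 + 2/2 = 1253/60; mean = 1253/60 ÷ 24 = 1253/1440 = 0.870138… → 0.870.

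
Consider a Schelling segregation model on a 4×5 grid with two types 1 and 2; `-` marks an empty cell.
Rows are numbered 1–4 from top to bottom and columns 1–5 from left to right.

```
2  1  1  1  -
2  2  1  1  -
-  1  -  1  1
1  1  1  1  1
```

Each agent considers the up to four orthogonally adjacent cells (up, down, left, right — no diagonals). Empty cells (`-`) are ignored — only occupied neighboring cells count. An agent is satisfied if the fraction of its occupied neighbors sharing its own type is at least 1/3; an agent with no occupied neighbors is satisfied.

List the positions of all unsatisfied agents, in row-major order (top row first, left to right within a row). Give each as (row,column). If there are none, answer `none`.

Row 1: (1,1)2 1/2 satisfied · (1,2)1 1/3 satisfied · (1,3)1 3/3 satisfied · (1,4)1 2/2 satisfied
Row 2: (2,1)2 2/2 satisfied · (2,2)2 1/4 not · (2,3)1 2/3 satisfied · (2,4)1 3/3 satisfied
Row 3: (3,2)1 1/2 satisfied · (3,4)1 3/3 satisfied · (3,5)1 2/2 satisfied
Row 4: (4,1)1 1/1 satisfied · (4,2)1 3/3 satisfied · (4,3)1 2/2 satisfied · (4,4)1 3/3 satisfied · (4,5)1 2/2 satisfied

(2,2)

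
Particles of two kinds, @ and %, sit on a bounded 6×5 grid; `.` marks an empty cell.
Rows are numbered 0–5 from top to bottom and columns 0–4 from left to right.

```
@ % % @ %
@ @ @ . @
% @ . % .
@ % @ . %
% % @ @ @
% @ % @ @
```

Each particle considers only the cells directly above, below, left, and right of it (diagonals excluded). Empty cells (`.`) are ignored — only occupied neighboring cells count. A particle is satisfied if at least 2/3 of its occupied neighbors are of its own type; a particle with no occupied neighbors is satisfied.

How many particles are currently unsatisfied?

(0,0)@ 1/2 unhappy
(0,1)% 1/3 unhappy
(0,2)% 1/3 unhappy
(0,3)@ 0/2 unhappy
(0,4)% 0/2 unhappy
(1,0)@ 2/3 ok
(1,1)@ 3/4 ok
(1,2)@ 1/2 unhappy
(1,4)@ 0/1 unhappy
(2,0)% 0/3 unhappy
(2,1)@ 1/3 unhappy
(2,3)% 0/0 ok
(3,0)@ 0/3 unhappy
(3,1)% 1/4 unhappy
(3,2)@ 1/2 unhappy
(3,4)% 0/1 unhappy
(4,0)% 2/3 ok
(4,1)% 2/4 unhappy
(4,2)@ 2/4 unhappy
(4,3)@ 3/3 ok
(4,4)@ 2/3 ok
(5,0)% 1/2 unhappy
(5,1)@ 0/3 unhappy
(5,2)% 0/3 unhappy
(5,3)@ 2/3 ok
(5,4)@ 2/2 ok
Unsatisfied: (0,0), (0,1), (0,2), (0,3), (0,4), (1,2), (1,4), (2,0), (2,1), (3,0), (3,1), (3,2), (3,4), (4,1), (4,2), (5,0), (5,1), (5,2) — 18 in total.

18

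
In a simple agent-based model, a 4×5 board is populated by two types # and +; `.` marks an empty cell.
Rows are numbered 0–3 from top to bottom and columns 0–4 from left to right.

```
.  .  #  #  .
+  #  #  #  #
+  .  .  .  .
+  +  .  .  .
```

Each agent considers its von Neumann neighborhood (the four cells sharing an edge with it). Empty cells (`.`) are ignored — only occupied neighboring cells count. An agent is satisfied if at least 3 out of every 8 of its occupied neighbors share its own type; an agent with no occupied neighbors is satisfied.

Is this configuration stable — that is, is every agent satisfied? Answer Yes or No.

Yes

(0,2)# 2/2 ✓
(0,3)# 2/2 ✓
(1,0)+ 1/2 ✓
(1,1)# 1/2 ✓
(1,2)# 3/3 ✓
(1,3)# 3/3 ✓
(1,4)# 1/1 ✓
(2,0)+ 2/2 ✓
(3,0)+ 2/2 ✓
(3,1)+ 1/1 ✓
All meet the threshold, so the configuration is stable.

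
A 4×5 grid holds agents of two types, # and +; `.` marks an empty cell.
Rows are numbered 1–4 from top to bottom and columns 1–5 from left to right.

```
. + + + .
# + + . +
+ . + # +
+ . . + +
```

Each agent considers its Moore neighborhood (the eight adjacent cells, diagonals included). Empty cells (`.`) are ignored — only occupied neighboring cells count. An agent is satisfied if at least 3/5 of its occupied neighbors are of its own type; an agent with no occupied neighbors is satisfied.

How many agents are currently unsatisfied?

(1,2)+ 3/4 ✓
(1,3)+ 4/4 ✓
(1,4)+ 3/3 ✓
(2,1)# 0/3 ✗
(2,2)+ 5/6 ✓
(2,3)+ 5/6 ✓
(2,5)+ 2/3 ✓
(3,1)+ 2/3 ✓
(3,3)+ 3/4 ✓
(3,4)# 0/6 ✗
(3,5)+ 3/4 ✓
(4,1)+ 1/1 ✓
(4,4)+ 3/4 ✓
(4,5)+ 2/3 ✓
Unsatisfied: (2,1), (3,4) — 2 in total.

2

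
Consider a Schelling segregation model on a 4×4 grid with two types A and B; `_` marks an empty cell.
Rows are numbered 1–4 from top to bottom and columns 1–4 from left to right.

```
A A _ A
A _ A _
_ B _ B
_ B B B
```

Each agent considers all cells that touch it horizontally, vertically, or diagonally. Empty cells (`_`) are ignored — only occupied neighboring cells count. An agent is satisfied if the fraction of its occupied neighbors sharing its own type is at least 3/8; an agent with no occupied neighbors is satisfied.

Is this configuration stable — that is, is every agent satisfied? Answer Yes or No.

(1,1)A 2/2 satisfied
(1,2)A 3/3 satisfied
(1,4)A 1/1 satisfied
(2,1)A 2/3 satisfied
(2,3)A 2/4 satisfied
(3,2)B 2/4 satisfied
(3,4)B 2/3 satisfied
(4,2)B 2/2 satisfied
(4,3)B 4/4 satisfied
(4,4)B 2/2 satisfied
All meet the threshold, so the configuration is stable.

Yes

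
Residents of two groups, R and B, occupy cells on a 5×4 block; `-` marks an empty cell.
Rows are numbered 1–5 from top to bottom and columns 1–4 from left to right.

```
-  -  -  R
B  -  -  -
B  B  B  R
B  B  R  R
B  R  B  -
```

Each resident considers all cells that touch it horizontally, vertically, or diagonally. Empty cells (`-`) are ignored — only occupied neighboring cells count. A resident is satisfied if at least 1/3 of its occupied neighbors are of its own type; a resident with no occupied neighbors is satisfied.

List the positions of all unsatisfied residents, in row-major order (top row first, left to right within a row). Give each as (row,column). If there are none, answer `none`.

(5,2), (5,3)

(1,4)R 0/0 satisfied
(2,1)B 2/2 satisfied
(3,1)B 4/4 satisfied
(3,2)B 5/6 satisfied
(3,3)B 2/5 satisfied
(3,4)R 2/3 satisfied
(4,1)B 4/5 satisfied
(4,2)B 6/8 satisfied
(4,3)R 3/7 satisfied
(4,4)R 2/4 satisfied
(5,1)B 2/3 satisfied
(5,2)R 1/5 not
(5,3)B 1/4 not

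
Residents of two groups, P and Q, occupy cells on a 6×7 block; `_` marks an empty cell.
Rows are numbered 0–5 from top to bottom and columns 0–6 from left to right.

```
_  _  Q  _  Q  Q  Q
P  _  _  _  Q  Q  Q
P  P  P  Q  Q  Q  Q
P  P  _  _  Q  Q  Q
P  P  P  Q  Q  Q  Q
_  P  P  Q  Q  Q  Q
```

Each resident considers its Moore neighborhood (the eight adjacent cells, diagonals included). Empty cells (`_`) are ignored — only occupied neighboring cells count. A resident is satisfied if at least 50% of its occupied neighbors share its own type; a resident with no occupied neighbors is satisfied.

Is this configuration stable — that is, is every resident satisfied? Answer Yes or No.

(0,2)Q 0/0 satisfied
(0,4)Q 3/3 satisfied
(0,5)Q 5/5 satisfied
(0,6)Q 3/3 satisfied
(1,0)P 2/2 satisfied
(1,4)Q 6/6 satisfied
(1,5)Q 8/8 satisfied
(1,6)Q 5/5 satisfied
(2,0)P 4/4 satisfied
(2,1)P 5/5 satisfied
(2,2)P 2/3 satisfied
(2,3)Q 3/4 satisfied
(2,4)Q 6/6 satisfied
(2,5)Q 8/8 satisfied
(2,6)Q 5/5 satisfied
(3,0)P 5/5 satisfied
(3,1)P 7/7 satisfied
(3,4)Q 7/7 satisfied
(3,5)Q 8/8 satisfied
(3,6)Q 5/5 satisfied
(4,0)P 4/4 satisfied
(4,1)P 6/6 satisfied
(4,2)P 4/6 satisfied
(4,3)Q 4/6 satisfied
(4,4)Q 7/7 satisfied
(4,5)Q 8/8 satisfied
(4,6)Q 5/5 satisfied
(5,1)P 4/4 satisfied
(5,2)P 3/5 satisfied
(5,3)Q 3/5 satisfied
(5,4)Q 5/5 satisfied
(5,5)Q 5/5 satisfied
(5,6)Q 3/3 satisfied
All meet the threshold, so the configuration is stable.

Yes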